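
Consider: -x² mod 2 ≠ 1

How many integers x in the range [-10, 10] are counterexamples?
Counterexamples in [-10, 10]: {-9, -7, -5, -3, -1, 1, 3, 5, 7, 9}.

Counting them gives 10 values.

Answer: 10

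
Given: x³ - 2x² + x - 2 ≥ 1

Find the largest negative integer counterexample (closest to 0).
Testing negative integers from -1 downward:
x = -1: LHS = (-1)³ - 2·(-1)² + (-1) - 2 = -6; -6 ≥ 1 — FAILS  ← closest negative counterexample to 0

Answer: x = -1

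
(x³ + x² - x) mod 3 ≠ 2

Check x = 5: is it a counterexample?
Substitute x = 5 into the relation:
x = 5: LHS = (5³ + 5² - 5) mod 3 = 145 mod 3 = 1; 1 ≠ 2 — holds

The relation holds at x = 5, so it is not a counterexample.

Answer: No, x = 5 is not a counterexample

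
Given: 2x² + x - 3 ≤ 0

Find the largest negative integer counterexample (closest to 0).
Testing negative integers from -1 downward:
x = -1: LHS = 2·(-1)² + (-1) - 3 = -2; -2 ≤ 0 — holds
x = -2: LHS = 2·(-2)² + (-2) - 3 = 3; 3 ≤ 0 — FAILS  ← closest negative counterexample to 0

Answer: x = -2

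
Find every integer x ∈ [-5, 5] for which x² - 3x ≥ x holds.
Holds for: {-5, -4, -3, -2, -1, 0, 4, 5}
Fails for: {1, 2, 3}

Answer: {-5, -4, -3, -2, -1, 0, 4, 5}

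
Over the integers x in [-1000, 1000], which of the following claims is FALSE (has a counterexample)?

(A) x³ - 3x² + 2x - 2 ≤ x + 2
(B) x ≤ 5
(A) x = 4: LHS = 4³ - 3·4² + 2·4 - 2 = 22, RHS = 4 + 2 = 6; 22 ≤ 6 — FAILS
(B) x = 6: 6 ≤ 5 — FAILS

Answer: Both A and B are false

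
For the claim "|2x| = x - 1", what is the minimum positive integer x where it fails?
Testing positive integers:
x = 1: LHS = |2·1| = |2| = 2, RHS = 1 - 1 = 0; 2 = 0 — FAILS  ← smallest positive counterexample

Answer: x = 1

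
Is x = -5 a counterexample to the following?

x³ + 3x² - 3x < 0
Substitute x = -5 into the relation:
x = -5: LHS = (-5)³ + 3·(-5)² - 3·(-5) = -35; -35 < 0 — holds

The claim holds here, so x = -5 is not a counterexample. (A counterexample exists elsewhere, e.g. x = 0.)

Answer: No, x = -5 is not a counterexample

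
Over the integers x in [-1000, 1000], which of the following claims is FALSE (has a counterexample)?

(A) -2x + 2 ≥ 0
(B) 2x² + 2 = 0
(A) x = 2: LHS = -2·2 + 2 = -2; -2 ≥ 0 — FAILS
(B) x = 0: LHS = 2·0² + 2 = 2; 2 = 0 — FAILS

Answer: Both A and B are false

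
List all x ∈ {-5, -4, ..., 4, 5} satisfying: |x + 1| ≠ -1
An absolute value is never negative, so the left side is ≥ 0 for every x, while the right side is -1. Tightest case in [-5, 5] is x = -1:
x = -1: LHS = |(-1) + 1| = |0| = 0; 0 ≠ -1 — holds
Hence LHS − RHS is never 0, i.e. the two sides are never equal, so the relation holds for every integer in [-5, 5].

Answer: All integers in [-5, 5]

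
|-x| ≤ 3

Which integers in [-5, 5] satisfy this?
Holds for: {-3, -2, -1, 0, 1, 2, 3}
Fails for: {-5, -4, 4, 5}

Answer: {-3, -2, -1, 0, 1, 2, 3}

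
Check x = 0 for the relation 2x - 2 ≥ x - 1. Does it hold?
x = 0: LHS = 2·0 - 2 = -2, RHS = 0 - 1 = -1; -2 ≥ -1 — FAILS

The relation fails at x = 0, so x = 0 is a counterexample.

Answer: No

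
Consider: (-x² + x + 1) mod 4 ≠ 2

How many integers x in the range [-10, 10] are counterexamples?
For a polynomial with integer coefficients, its value mod 4 depends only on x mod 4, so it suffices to check one representative of each residue class, x = 0, 1, 2, 3:
x = 0: LHS = (-0² + 0 + 1) mod 4 = 1 mod 4 = 1; 1 ≠ 2 — holds
x = 1: LHS = (-1² + 1 + 1) mod 4 = 1 mod 4 = 1; 1 ≠ 2 — holds
x = 2: LHS = (-2² + 2 + 1) mod 4 = (-1) mod 4 = 3; 3 ≠ 2 — holds
x = 3: LHS = (-3² + 3 + 1) mod 4 = (-5) mod 4 = 3; 3 ≠ 2 — holds
The relation holds in every residue class, so the relation holds for every integer in [-10, 10].

No counterexample appears in that range.

Answer: 0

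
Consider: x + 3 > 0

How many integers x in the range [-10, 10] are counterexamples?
Counterexamples in [-10, 10]: {-10, -9, -8, -7, -6, -5, -4, -3}.

Counting them gives 8 values.

Answer: 8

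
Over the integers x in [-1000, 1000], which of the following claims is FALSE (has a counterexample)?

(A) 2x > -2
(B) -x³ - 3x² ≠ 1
(A) x = -1: LHS = 2·(-1) = -2; -2 > -2 — FAILS

(B) Track d = LHS − RHS over the integers in [-1000, 1000]. Equality would need d = 0, but d changes sign only between consecutive integers, jumping over 0:
x = -4: LHS = -(-4)³ - 3·(-4)² = 16; 16 ≠ 1 — holds  (d = 15)
x = -3: LHS = -(-3)³ - 3·(-3)² = 0; 0 ≠ 1 — holds  (d = -1)
Away from these crossings d keeps a constant sign, and checking every integer in [-1000, 1000] confirms d ≠ 0 throughout. Hence the two sides are never equal, so the relation holds for every integer in [-1000, 1000].

Only (A) has a counterexample.

Answer: A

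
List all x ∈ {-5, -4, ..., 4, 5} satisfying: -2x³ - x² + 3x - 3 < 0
Holds for: {-1, 0, 1, 2, 3, 4, 5}
Fails for: {-5, -4, -3, -2}

Answer: {-1, 0, 1, 2, 3, 4, 5}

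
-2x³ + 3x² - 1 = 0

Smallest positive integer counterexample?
Testing positive integers:
x = 1: LHS = -2·1³ + 3·1² - 1 = 0; 0 = 0 — holds
x = 2: LHS = -2·2³ + 3·2² - 1 = -5; -5 = 0 — FAILS  ← smallest positive counterexample

Answer: x = 2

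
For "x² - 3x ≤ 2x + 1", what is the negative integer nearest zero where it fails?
Testing negative integers from -1 downward:
x = -1: LHS = (-1)² - 3·(-1) = 4, RHS = 2·(-1) + 1 = -1; 4 ≤ -1 — FAILS  ← closest negative counterexample to 0

Answer: x = -1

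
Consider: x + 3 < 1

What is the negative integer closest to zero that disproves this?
Testing negative integers from -1 downward:
x = -1: LHS = (-1) + 3 = 2; 2 < 1 — FAILS  ← closest negative counterexample to 0

Answer: x = -1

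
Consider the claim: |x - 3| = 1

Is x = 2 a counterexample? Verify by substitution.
Substitute x = 2 into the relation:
x = 2: LHS = |2 - 3| = |-1| = 1; 1 = 1 — holds

The claim holds here, so x = 2 is not a counterexample. (A counterexample exists elsewhere, e.g. x = 0.)

Answer: No, x = 2 is not a counterexample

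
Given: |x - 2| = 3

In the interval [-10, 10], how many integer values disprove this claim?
Counterexamples in [-10, 10]: {-10, -9, -8, -7, -6, -5, -4, -3, -2, 0, 1, 2, 3, 4, 6, 7, 8, 9, 10}.

Counting them gives 19 values.

Answer: 19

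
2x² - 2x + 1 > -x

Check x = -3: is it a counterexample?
Substitute x = -3 into the relation:
x = -3: LHS = 2·(-3)² - 2·(-3) + 1 = 25, RHS = -(-3) = 3; 25 > 3 — holds

The relation holds at x = -3, so it is not a counterexample.

Answer: No, x = -3 is not a counterexample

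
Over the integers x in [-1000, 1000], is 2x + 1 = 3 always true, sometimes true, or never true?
Holds at x = 1: LHS = 2·1 + 1 = 3; 3 = 3 — holds
Fails at x = 0: LHS = 2·0 + 1 = 1; 1 = 3 — FAILS
It is satisfied by some integers in the range but not all.

Answer: Sometimes true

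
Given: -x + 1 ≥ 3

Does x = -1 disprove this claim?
Substitute x = -1 into the relation:
x = -1: LHS = -(-1) + 1 = 2; 2 ≥ 3 — FAILS

Since the claim fails at x = -1, this value is a counterexample.

Answer: Yes, x = -1 is a counterexample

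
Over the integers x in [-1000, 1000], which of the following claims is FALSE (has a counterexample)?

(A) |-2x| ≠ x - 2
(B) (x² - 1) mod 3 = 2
(A) Over all integers in [-1000, 1000], LHS − RHS is always positive; it is smallest at x = 0, where it equals 2:
x = 0: LHS = |-2·0| = |0| = 0, RHS = 0 - 2 = -2; 0 ≠ -2 — holds
At the ends of the range:
x = -1000: LHS = |-2·(-1000)| = |2000| = 2000, RHS = (-1000) - 2 = -1002; 2000 ≠ -1002 — holds
x = 1000: LHS = |-2·1000| = |-2000| = 2000, RHS = 1000 - 2 = 998; 2000 ≠ 998 — holds
Hence LHS − RHS is never 0, i.e. the two sides are never equal, so the relation holds for every integer in [-1000, 1000].

(B) x = 1: LHS = (1² - 1) mod 3 = 0 mod 3 = 0; 0 = 2 — FAILS

Only (B) has a counterexample.

Answer: B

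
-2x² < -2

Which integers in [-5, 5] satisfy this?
Holds for: {-5, -4, -3, -2, 2, 3, 4, 5}
Fails for: {-1, 0, 1}

Answer: {-5, -4, -3, -2, 2, 3, 4, 5}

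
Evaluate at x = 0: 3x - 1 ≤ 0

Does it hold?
x = 0: LHS = 3·0 - 1 = -1; -1 ≤ 0 — holds

The relation is satisfied at x = 0.

Answer: Yes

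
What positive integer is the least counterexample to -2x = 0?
Testing positive integers:
x = 1: LHS = -2·1 = -2; -2 = 0 — FAILS  ← smallest positive counterexample

Answer: x = 1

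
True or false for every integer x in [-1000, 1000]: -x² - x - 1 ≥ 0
The claim fails at x = 0:
x = 0: LHS = -0² - 0 - 1 = -1; -1 ≥ 0 — FAILS

Because a single integer refutes it, the statement is false.

Answer: False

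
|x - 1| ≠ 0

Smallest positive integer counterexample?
Testing positive integers:
x = 1: LHS = |1 - 1| = |0| = 0; 0 ≠ 0 — FAILS  ← smallest positive counterexample

Answer: x = 1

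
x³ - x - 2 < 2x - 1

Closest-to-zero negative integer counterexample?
Testing negative integers from -1 downward:
x = -1: LHS = (-1)³ - (-1) - 2 = -2, RHS = 2·(-1) - 1 = -3; -2 < -3 — FAILS  ← closest negative counterexample to 0

Answer: x = -1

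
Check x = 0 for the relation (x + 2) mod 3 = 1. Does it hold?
x = 0: LHS = (0 + 2) mod 3 = 2 mod 3 = 2; 2 = 1 — FAILS

The relation fails at x = 0, so x = 0 is a counterexample.

Answer: No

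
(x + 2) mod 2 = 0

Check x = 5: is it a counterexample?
Substitute x = 5 into the relation:
x = 5: LHS = (5 + 2) mod 2 = 7 mod 2 = 1; 1 = 0 — FAILS

Since the claim fails at x = 5, this value is a counterexample.

Answer: Yes, x = 5 is a counterexample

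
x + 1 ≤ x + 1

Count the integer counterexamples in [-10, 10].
Over all integers in [-10, 10], LHS − RHS is largest at x = 0, where it equals 0:
x = 0: LHS = 0 + 1 = 1, RHS = 0 + 1 = 1; 1 ≤ 1 — holds
At the ends of the range:
x = -10: LHS = (-10) + 1 = -9, RHS = (-10) + 1 = -9; -9 ≤ -9 — holds
x = 10: LHS = 10 + 1 = 11, RHS = 10 + 1 = 11; 11 ≤ 11 — holds
Hence LHS − RHS is never positive, i.e. LHS ≤ RHS throughout, so the relation holds for every integer in [-10, 10].

No counterexample appears in that range.

Answer: 0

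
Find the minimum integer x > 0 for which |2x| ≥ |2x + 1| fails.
Testing positive integers:
x = 1: LHS = |2·1| = |2| = 2, RHS = |2·1 + 1| = |3| = 3; 2 ≥ 3 — FAILS  ← smallest positive counterexample

Answer: x = 1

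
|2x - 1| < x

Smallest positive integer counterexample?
Testing positive integers:
x = 1: LHS = |2·1 - 1| = |1| = 1; 1 < 1 — FAILS  ← smallest positive counterexample

Answer: x = 1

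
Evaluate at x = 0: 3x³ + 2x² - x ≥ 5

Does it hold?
x = 0: LHS = 3·0³ + 2·0² - 0 = 0; 0 ≥ 5 — FAILS

The relation fails at x = 0, so x = 0 is a counterexample.

Answer: No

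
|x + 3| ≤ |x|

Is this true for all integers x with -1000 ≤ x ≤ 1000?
The claim fails at x = 0:
x = 0: LHS = |0 + 3| = |3| = 3, RHS = |0| = 0; 3 ≤ 0 — FAILS

Because a single integer refutes it, the statement is false.

Answer: False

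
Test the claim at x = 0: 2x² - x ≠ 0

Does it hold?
x = 0: LHS = 2·0² - 0 = 0; 0 ≠ 0 — FAILS

The relation fails at x = 0, so x = 0 is a counterexample.

Answer: No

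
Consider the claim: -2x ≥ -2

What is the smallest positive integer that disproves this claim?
Testing positive integers:
x = 1: LHS = -2·1 = -2; -2 ≥ -2 — holds
x = 2: LHS = -2·2 = -4; -4 ≥ -2 — FAILS  ← smallest positive counterexample

Answer: x = 2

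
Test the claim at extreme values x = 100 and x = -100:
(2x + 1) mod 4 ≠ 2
x = 100: LHS = (2·100 + 1) mod 4 = 201 mod 4 = 1; 1 ≠ 2 — holds
x = -100: LHS = (2·(-100) + 1) mod 4 = (-199) mod 4 = 1; 1 ≠ 2 — holds

Answer: Yes, holds for both x = 100 and x = -100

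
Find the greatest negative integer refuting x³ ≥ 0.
Testing negative integers from -1 downward:
x = -1: LHS = (-1)³ = -1; -1 ≥ 0 — FAILS  ← closest negative counterexample to 0

Answer: x = -1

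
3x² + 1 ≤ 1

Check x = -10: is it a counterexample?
Substitute x = -10 into the relation:
x = -10: LHS = 3·(-10)² + 1 = 301; 301 ≤ 1 — FAILS

Since the claim fails at x = -10, this value is a counterexample.

Answer: Yes, x = -10 is a counterexample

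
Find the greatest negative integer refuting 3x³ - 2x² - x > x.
Testing negative integers from -1 downward:
x = -1: LHS = 3·(-1)³ - 2·(-1)² - (-1) = -4; -4 > -1 — FAILS  ← closest negative counterexample to 0

Answer: x = -1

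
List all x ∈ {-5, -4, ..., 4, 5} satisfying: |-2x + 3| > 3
Holds for: {-5, -4, -3, -2, -1, 4, 5}
Fails for: {0, 1, 2, 3}

Answer: {-5, -4, -3, -2, -1, 4, 5}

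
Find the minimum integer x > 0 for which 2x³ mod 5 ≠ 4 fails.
Testing positive integers:
x = 1: LHS = (2·1³) mod 5 = 2 mod 5 = 2; 2 ≠ 4 — holds
x = 2: LHS = (2·2³) mod 5 = 16 mod 5 = 1; 1 ≠ 4 — holds
x = 3: LHS = (2·3³) mod 5 = 54 mod 5 = 4; 4 ≠ 4 — FAILS  ← smallest positive counterexample

Answer: x = 3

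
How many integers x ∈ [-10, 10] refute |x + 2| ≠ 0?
Counterexamples in [-10, 10]: {-2}.

Counting them gives 1 values.

Answer: 1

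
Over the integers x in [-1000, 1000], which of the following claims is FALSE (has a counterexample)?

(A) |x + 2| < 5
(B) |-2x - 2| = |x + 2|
(A) x = 3: LHS = |3 + 2| = |5| = 5; 5 < 5 — FAILS
(B) x = 1: LHS = |-2·1 - 2| = |-4| = 4, RHS = |1 + 2| = |3| = 3; 4 = 3 — FAILS

Answer: Both A and B are false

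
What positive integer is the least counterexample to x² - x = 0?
Testing positive integers:
x = 1: LHS = 1² - 1 = 0; 0 = 0 — holds
x = 2: LHS = 2² - 2 = 2; 2 = 0 — FAILS  ← smallest positive counterexample

Answer: x = 2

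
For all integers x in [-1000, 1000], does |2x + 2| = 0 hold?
The claim fails at x = 0:
x = 0: LHS = |2·0 + 2| = |2| = 2; 2 = 0 — FAILS

Because a single integer refutes it, the statement is false.

Answer: False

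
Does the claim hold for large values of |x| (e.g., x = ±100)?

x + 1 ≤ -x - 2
x = 100: LHS = 100 + 1 = 101, RHS = -100 - 2 = -102; 101 ≤ -102 — FAILS
x = -100: LHS = (-100) + 1 = -99, RHS = -(-100) - 2 = 98; -99 ≤ 98 — holds

Answer: Partially: fails for x = 100, holds for x = -100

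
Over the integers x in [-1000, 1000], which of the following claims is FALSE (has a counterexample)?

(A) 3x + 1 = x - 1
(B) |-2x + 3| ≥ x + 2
(A) x = 0: LHS = 3·0 + 1 = 1, RHS = 0 - 1 = -1; 1 = -1 — FAILS
(B) x = 1: LHS = |-2·1 + 3| = |1| = 1, RHS = 1 + 2 = 3; 1 ≥ 3 — FAILS

Answer: Both A and B are false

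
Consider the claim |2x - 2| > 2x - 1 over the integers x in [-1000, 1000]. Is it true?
The claim fails at x = 1:
x = 1: LHS = |2·1 - 2| = |0| = 0, RHS = 2·1 - 1 = 1; 0 > 1 — FAILS

Because a single integer refutes it, the statement is false.

Answer: False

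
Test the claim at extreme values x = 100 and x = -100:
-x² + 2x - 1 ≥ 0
x = 100: LHS = -100² + 2·100 - 1 = -9801; -9801 ≥ 0 — FAILS
x = -100: LHS = -(-100)² + 2·(-100) - 1 = -10201; -10201 ≥ 0 — FAILS

Answer: No, fails for both x = 100 and x = -100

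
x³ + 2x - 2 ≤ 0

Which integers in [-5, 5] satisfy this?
Holds for: {-5, -4, -3, -2, -1, 0}
Fails for: {1, 2, 3, 4, 5}

Answer: {-5, -4, -3, -2, -1, 0}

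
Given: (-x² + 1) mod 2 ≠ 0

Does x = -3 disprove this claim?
Substitute x = -3 into the relation:
x = -3: LHS = (-(-3)² + 1) mod 2 = (-8) mod 2 = 0; 0 ≠ 0 — FAILS

Since the claim fails at x = -3, this value is a counterexample.

Answer: Yes, x = -3 is a counterexample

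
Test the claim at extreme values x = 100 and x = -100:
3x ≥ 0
x = 100: LHS = 3·100 = 300; 300 ≥ 0 — holds
x = -100: LHS = 3·(-100) = -300; -300 ≥ 0 — FAILS

Answer: Partially: holds for x = 100, fails for x = -100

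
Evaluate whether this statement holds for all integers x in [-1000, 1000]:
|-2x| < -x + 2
The claim fails at x = 1:
x = 1: LHS = |-2·1| = |-2| = 2, RHS = -1 + 2 = 1; 2 < 1 — FAILS

Because a single integer refutes it, the statement is false.

Answer: False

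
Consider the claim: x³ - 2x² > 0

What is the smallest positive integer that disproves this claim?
Testing positive integers:
x = 1: LHS = 1³ - 2·1² = -1; -1 > 0 — FAILS  ← smallest positive counterexample

Answer: x = 1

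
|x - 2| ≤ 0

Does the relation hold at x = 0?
x = 0: LHS = |0 - 2| = |-2| = 2; 2 ≤ 0 — FAILS

The relation fails at x = 0, so x = 0 is a counterexample.

Answer: No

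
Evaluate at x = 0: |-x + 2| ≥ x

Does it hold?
x = 0: LHS = |-0 + 2| = |2| = 2; 2 ≥ 0 — holds

The relation is satisfied at x = 0.

Answer: Yes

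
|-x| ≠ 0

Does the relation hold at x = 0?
x = 0: LHS = |-0| = |0| = 0; 0 ≠ 0 — FAILS

The relation fails at x = 0, so x = 0 is a counterexample.

Answer: No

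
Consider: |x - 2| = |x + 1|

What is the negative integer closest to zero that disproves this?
Testing negative integers from -1 downward:
x = -1: LHS = |(-1) - 2| = |-3| = 3, RHS = |(-1) + 1| = |0| = 0; 3 = 0 — FAILS  ← closest negative counterexample to 0

Answer: x = -1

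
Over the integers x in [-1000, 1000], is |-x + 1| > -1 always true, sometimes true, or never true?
An absolute value is never negative, so the left side is ≥ 0 for every x, while the right side is -1. Tightest case in [-1000, 1000] is x = 1:
x = 1: LHS = |-1 + 1| = |0| = 0; 0 > -1 — holds
Hence LHS − RHS is never zero or negative, i.e. LHS > RHS throughout, so the relation holds for every integer in [-1000, 1000].

No counterexample exists.

Answer: Always true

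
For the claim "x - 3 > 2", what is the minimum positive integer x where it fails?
Testing positive integers:
x = 1: LHS = 1 - 3 = -2; -2 > 2 — FAILS  ← smallest positive counterexample

Answer: x = 1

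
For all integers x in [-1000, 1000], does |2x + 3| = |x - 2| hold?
The claim fails at x = 0:
x = 0: LHS = |2·0 + 3| = |3| = 3, RHS = |0 - 2| = |-2| = 2; 3 = 2 — FAILS

Because a single integer refutes it, the statement is false.

Answer: False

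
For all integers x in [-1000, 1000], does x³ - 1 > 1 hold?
The claim fails at x = 0:
x = 0: LHS = 0³ - 1 = -1; -1 > 1 — FAILS

Because a single integer refutes it, the statement is false.

Answer: False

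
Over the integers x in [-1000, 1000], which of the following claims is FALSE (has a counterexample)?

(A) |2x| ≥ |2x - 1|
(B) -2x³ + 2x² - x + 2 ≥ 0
(A) x = 0: LHS = |2·0| = |0| = 0, RHS = |2·0 - 1| = |-1| = 1; 0 ≥ 1 — FAILS
(B) x = 2: LHS = -2·2³ + 2·2² - 2 + 2 = -8; -8 ≥ 0 — FAILS

Answer: Both A and B are false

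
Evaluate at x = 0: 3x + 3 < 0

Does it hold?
x = 0: LHS = 3·0 + 3 = 3; 3 < 0 — FAILS

The relation fails at x = 0, so x = 0 is a counterexample.

Answer: No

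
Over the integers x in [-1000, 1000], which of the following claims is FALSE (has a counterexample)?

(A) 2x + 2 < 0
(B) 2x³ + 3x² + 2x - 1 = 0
(A) x = 0: LHS = 2·0 + 2 = 2; 2 < 0 — FAILS
(B) x = 0: LHS = 2·0³ + 3·0² + 2·0 - 1 = -1; -1 = 0 — FAILS

Answer: Both A and B are false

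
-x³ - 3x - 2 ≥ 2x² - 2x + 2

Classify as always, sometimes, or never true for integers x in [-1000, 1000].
Holds at x = -3: LHS = -(-3)³ - 3·(-3) - 2 = 34, RHS = 2·(-3)² - 2·(-3) + 2 = 26; 34 ≥ 26 — holds
Fails at x = 0: LHS = -0³ - 3·0 - 2 = -2, RHS = 2·0² - 2·0 + 2 = 2; -2 ≥ 2 — FAILS
It is satisfied by some integers in the range but not all.

Answer: Sometimes true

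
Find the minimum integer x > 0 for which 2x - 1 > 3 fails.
Testing positive integers:
x = 1: LHS = 2·1 - 1 = 1; 1 > 3 — FAILS  ← smallest positive counterexample

Answer: x = 1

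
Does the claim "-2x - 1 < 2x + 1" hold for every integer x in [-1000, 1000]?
The claim fails at x = -1:
x = -1: LHS = -2·(-1) - 1 = 1, RHS = 2·(-1) + 1 = -1; 1 < -1 — FAILS

Because a single integer refutes it, the statement is false.

Answer: False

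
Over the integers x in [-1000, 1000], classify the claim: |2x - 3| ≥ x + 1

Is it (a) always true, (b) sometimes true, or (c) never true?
Holds at x = 0: LHS = |2·0 - 3| = |-3| = 3, RHS = 0 + 1 = 1; 3 ≥ 1 — holds
Fails at x = 1: LHS = |2·1 - 3| = |-1| = 1, RHS = 1 + 1 = 2; 1 ≥ 2 — FAILS
It is satisfied by some integers in the range but not all.

Answer: Sometimes true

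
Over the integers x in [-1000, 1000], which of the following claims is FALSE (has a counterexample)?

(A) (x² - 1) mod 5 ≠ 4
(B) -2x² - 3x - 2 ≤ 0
(A) x = 0: LHS = (0² - 1) mod 5 = (-1) mod 5 = 4; 4 ≠ 4 — FAILS

(B) Over all integers in [-1000, 1000], LHS − RHS is largest at x = -1, where it equals -1:
x = -1: LHS = -2·(-1)² - 3·(-1) - 2 = -1; -1 ≤ 0 — holds
At the ends of the range:
x = -1000: LHS = -2·(-1000)² - 3·(-1000) - 2 = -1997002; -1997002 ≤ 0 — holds
x = 1000: LHS = -2·1000² - 3·1000 - 2 = -2003002; -2003002 ≤ 0 — holds
Hence LHS − RHS is never positive, i.e. LHS ≤ RHS throughout, so the relation holds for every integer in [-1000, 1000].

Only (A) has a counterexample.

Answer: A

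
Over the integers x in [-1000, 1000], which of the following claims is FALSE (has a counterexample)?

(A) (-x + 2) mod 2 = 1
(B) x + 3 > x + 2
(A) x = 0: LHS = (-0 + 2) mod 2 = 2 mod 2 = 0; 0 = 1 — FAILS

(B) Over all integers in [-1000, 1000], LHS − RHS is smallest at x = 0, where it equals 1:
x = 0: LHS = 0 + 3 = 3, RHS = 0 + 2 = 2; 3 > 2 — holds
At the ends of the range:
x = -1000: LHS = (-1000) + 3 = -997, RHS = (-1000) + 2 = -998; -997 > -998 — holds
x = 1000: LHS = 1000 + 3 = 1003, RHS = 1000 + 2 = 1002; 1003 > 1002 — holds
Hence LHS − RHS is never zero or negative, i.e. LHS > RHS throughout, so the relation holds for every integer in [-1000, 1000].

Only (A) has a counterexample.

Answer: A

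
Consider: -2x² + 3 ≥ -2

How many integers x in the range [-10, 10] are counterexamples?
Counterexamples in [-10, 10]: {-10, -9, -8, -7, -6, -5, -4, -3, -2, 2, 3, 4, 5, 6, 7, 8, 9, 10}.

Counting them gives 18 values.

Answer: 18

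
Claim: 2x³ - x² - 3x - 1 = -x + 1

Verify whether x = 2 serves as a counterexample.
Substitute x = 2 into the relation:
x = 2: LHS = 2·2³ - 2² - 3·2 - 1 = 5, RHS = -2 + 1 = -1; 5 = -1 — FAILS

Since the claim fails at x = 2, this value is a counterexample.

Answer: Yes, x = 2 is a counterexample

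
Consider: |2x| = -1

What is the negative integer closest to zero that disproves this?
Testing negative integers from -1 downward:
x = -1: LHS = |2·(-1)| = |-2| = 2; 2 = -1 — FAILS  ← closest negative counterexample to 0

Answer: x = -1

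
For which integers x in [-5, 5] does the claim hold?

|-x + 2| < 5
Holds for: {-2, -1, 0, 1, 2, 3, 4, 5}
Fails for: {-5, -4, -3}

Answer: {-2, -1, 0, 1, 2, 3, 4, 5}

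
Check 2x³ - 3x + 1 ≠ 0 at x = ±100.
x = 100: LHS = 2·100³ - 3·100 + 1 = 1999701; 1999701 ≠ 0 — holds
x = -100: LHS = 2·(-100)³ - 3·(-100) + 1 = -1999699; -1999699 ≠ 0 — holds

Answer: Yes, holds for both x = 100 and x = -100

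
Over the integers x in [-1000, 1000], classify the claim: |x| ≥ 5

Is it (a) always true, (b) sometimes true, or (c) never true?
Holds at x = 5: LHS = |5| = 5; 5 ≥ 5 — holds
Fails at x = 0: LHS = |0| = 0; 0 ≥ 5 — FAILS
It is satisfied by some integers in the range but not all.

Answer: Sometimes true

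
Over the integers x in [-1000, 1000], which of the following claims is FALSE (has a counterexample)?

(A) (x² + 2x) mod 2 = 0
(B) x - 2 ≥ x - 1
(A) x = 1: LHS = (1² + 2·1) mod 2 = 3 mod 2 = 1; 1 = 0 — FAILS
(B) x = 0: LHS = 0 - 2 = -2, RHS = 0 - 1 = -1; -2 ≥ -1 — FAILS

Answer: Both A and B are false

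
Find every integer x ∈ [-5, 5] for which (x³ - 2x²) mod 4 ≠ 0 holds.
Holds for: {-5, -3, -1, 1, 3, 5}
Fails for: {-4, -2, 0, 2, 4}

Answer: {-5, -3, -1, 1, 3, 5}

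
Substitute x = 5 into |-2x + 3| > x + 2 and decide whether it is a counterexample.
Substitute x = 5 into the relation:
x = 5: LHS = |-2·5 + 3| = |-7| = 7, RHS = 5 + 2 = 7; 7 > 7 — FAILS

Since the claim fails at x = 5, this value is a counterexample.

Answer: Yes, x = 5 is a counterexample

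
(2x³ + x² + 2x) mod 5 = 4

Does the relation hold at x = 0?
x = 0: LHS = (2·0³ + 0² + 2·0) mod 5 = 0 mod 5 = 0; 0 = 4 — FAILS

The relation fails at x = 0, so x = 0 is a counterexample.

Answer: No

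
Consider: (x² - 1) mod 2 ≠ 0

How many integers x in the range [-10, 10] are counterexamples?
Counterexamples in [-10, 10]: {-9, -7, -5, -3, -1, 1, 3, 5, 7, 9}.

Counting them gives 10 values.

Answer: 10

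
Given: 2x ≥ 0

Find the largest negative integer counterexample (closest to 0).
Testing negative integers from -1 downward:
x = -1: LHS = 2·(-1) = -2; -2 ≥ 0 — FAILS  ← closest negative counterexample to 0

Answer: x = -1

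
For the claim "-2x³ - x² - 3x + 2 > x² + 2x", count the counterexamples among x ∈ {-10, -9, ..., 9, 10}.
Counterexamples in [-10, 10]: {1, 2, 3, 4, 5, 6, 7, 8, 9, 10}.

Counting them gives 10 values.

Answer: 10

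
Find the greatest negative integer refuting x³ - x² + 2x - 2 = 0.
Testing negative integers from -1 downward:
x = -1: LHS = (-1)³ - (-1)² + 2·(-1) - 2 = -6; -6 = 0 — FAILS  ← closest negative counterexample to 0

Answer: x = -1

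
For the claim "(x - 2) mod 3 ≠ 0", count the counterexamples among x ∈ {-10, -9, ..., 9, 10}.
Counterexamples in [-10, 10]: {-10, -7, -4, -1, 2, 5, 8}.

Counting them gives 7 values.

Answer: 7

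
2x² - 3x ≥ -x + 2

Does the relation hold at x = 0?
x = 0: LHS = 2·0² - 3·0 = 0, RHS = -0 + 2 = 2; 0 ≥ 2 — FAILS

The relation fails at x = 0, so x = 0 is a counterexample.

Answer: No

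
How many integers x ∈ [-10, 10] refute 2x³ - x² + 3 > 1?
Counterexamples in [-10, 10]: {-10, -9, -8, -7, -6, -5, -4, -3, -2, -1}.

Counting them gives 10 values.

Answer: 10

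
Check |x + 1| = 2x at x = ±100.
x = 100: LHS = |100 + 1| = |101| = 101, RHS = 2·100 = 200; 101 = 200 — FAILS
x = -100: LHS = |(-100) + 1| = |-99| = 99, RHS = 2·(-100) = -200; 99 = -200 — FAILS

Answer: No, fails for both x = 100 and x = -100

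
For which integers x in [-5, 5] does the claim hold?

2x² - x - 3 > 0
Holds for: {-5, -4, -3, -2, 2, 3, 4, 5}
Fails for: {-1, 0, 1}

Answer: {-5, -4, -3, -2, 2, 3, 4, 5}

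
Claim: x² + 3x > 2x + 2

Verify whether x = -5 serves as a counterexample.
Substitute x = -5 into the relation:
x = -5: LHS = (-5)² + 3·(-5) = 10, RHS = 2·(-5) + 2 = -8; 10 > -8 — holds

The claim holds here, so x = -5 is not a counterexample. (A counterexample exists elsewhere, e.g. x = 0.)

Answer: No, x = -5 is not a counterexample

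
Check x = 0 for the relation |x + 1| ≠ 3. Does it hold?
x = 0: LHS = |0 + 1| = |1| = 1; 1 ≠ 3 — holds

The relation is satisfied at x = 0.

Answer: Yes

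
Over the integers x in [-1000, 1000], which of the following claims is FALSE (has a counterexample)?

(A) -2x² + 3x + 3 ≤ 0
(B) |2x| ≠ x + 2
(A) x = 0: LHS = -2·0² + 3·0 + 3 = 3; 3 ≤ 0 — FAILS
(B) x = 2: LHS = |2·2| = |4| = 4, RHS = 2 + 2 = 4; 4 ≠ 4 — FAILS

Answer: Both A and B are false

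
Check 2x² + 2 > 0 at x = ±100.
x = 100: LHS = 2·100² + 2 = 20002; 20002 > 0 — holds
x = -100: LHS = 2·(-100)² + 2 = 20002; 20002 > 0 — holds

Answer: Yes, holds for both x = 100 and x = -100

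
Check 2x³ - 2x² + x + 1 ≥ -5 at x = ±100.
x = 100: LHS = 2·100³ - 2·100² + 100 + 1 = 1980101; 1980101 ≥ -5 — holds
x = -100: LHS = 2·(-100)³ - 2·(-100)² + (-100) + 1 = -2020099; -2020099 ≥ -5 — FAILS

Answer: Partially: holds for x = 100, fails for x = -100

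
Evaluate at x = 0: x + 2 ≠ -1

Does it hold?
x = 0: LHS = 0 + 2 = 2; 2 ≠ -1 — holds

The relation is satisfied at x = 0.

Answer: Yes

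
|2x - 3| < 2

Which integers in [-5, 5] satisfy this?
Holds for: {1, 2}
Fails for: {-5, -4, -3, -2, -1, 0, 3, 4, 5}

Answer: {1, 2}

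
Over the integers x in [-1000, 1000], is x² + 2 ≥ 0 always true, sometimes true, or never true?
Over all integers in [-1000, 1000], LHS − RHS is smallest at x = 0, where it equals 2:
x = 0: LHS = 0² + 2 = 2; 2 ≥ 0 — holds
At the ends of the range:
x = -1000: LHS = (-1000)² + 2 = 1000002; 1000002 ≥ 0 — holds
x = 1000: LHS = 1000² + 2 = 1000002; 1000002 ≥ 0 — holds
Hence LHS − RHS is never negative, i.e. LHS ≥ RHS throughout, so the relation holds for every integer in [-1000, 1000].

No counterexample exists.

Answer: Always true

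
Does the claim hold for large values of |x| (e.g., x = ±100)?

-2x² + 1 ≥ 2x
x = 100: LHS = -2·100² + 1 = -19999, RHS = 2·100 = 200; -19999 ≥ 200 — FAILS
x = -100: LHS = -2·(-100)² + 1 = -19999, RHS = 2·(-100) = -200; -19999 ≥ -200 — FAILS

Answer: No, fails for both x = 100 and x = -100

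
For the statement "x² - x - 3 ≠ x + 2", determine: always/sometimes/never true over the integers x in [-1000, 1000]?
Track d = LHS − RHS over the integers in [-1000, 1000]. Equality would need d = 0, but d changes sign only between consecutive integers, jumping over 0:
x = -2: LHS = (-2)² - (-2) - 3 = 3, RHS = (-2) + 2 = 0; 3 ≠ 0 — holds  (d = 3)
x = -1: LHS = (-1)² - (-1) - 3 = -1, RHS = (-1) + 2 = 1; -1 ≠ 1 — holds  (d = -2)
x = 3: LHS = 3² - 3 - 3 = 3, RHS = 3 + 2 = 5; 3 ≠ 5 — holds  (d = -2)
x = 4: LHS = 4² - 4 - 3 = 9, RHS = 4 + 2 = 6; 9 ≠ 6 — holds  (d = 3)
Away from these crossings d keeps a constant sign, and checking every integer in [-1000, 1000] confirms d ≠ 0 throughout. Hence the two sides are never equal, so the relation holds for every integer in [-1000, 1000].

No counterexample exists.

Answer: Always true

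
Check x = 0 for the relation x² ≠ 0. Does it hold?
x = 0: LHS = 0² = 0; 0 ≠ 0 — FAILS

The relation fails at x = 0, so x = 0 is a counterexample.

Answer: No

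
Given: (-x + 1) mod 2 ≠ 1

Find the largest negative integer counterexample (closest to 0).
Testing negative integers from -1 downward:
x = -1: LHS = (-(-1) + 1) mod 2 = 2 mod 2 = 0; 0 ≠ 1 — holds
x = -2: LHS = (-(-2) + 1) mod 2 = 3 mod 2 = 1; 1 ≠ 1 — FAILS  ← closest negative counterexample to 0

Answer: x = -2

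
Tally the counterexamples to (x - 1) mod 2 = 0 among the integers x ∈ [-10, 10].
Counterexamples in [-10, 10]: {-10, -8, -6, -4, -2, 0, 2, 4, 6, 8, 10}.

Counting them gives 11 values.

Answer: 11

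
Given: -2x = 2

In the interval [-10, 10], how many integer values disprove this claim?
Counterexamples in [-10, 10]: {-10, -9, -8, -7, -6, -5, -4, -3, -2, 0, 1, 2, 3, 4, 5, 6, 7, 8, 9, 10}.

Counting them gives 20 values.

Answer: 20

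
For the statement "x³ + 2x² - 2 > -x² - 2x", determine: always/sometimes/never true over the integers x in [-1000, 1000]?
Holds at x = 1: LHS = 1³ + 2·1² - 2 = 1, RHS = -1² - 2·1 = -3; 1 > -3 — holds
Fails at x = 0: LHS = 0³ + 2·0² - 2 = -2, RHS = -0² - 2·0 = 0; -2 > 0 — FAILS
It is satisfied by some integers in the range but not all.

Answer: Sometimes true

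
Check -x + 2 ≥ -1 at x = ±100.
x = 100: LHS = -100 + 2 = -98; -98 ≥ -1 — FAILS
x = -100: LHS = -(-100) + 2 = 102; 102 ≥ -1 — holds

Answer: Partially: fails for x = 100, holds for x = -100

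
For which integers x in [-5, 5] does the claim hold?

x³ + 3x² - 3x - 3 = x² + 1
Holds for: {-1}
Fails for: {-5, -4, -3, -2, 0, 1, 2, 3, 4, 5}

Answer: {-1}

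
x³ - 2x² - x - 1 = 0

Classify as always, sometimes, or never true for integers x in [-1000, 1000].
Track d = LHS − RHS over the integers in [-1000, 1000]. Equality would need d = 0, but d changes sign only between consecutive integers, jumping over 0:
x = 2: LHS = 2³ - 2·2² - 2 - 1 = -3; -3 = 0 — FAILS  (d = -3)
x = 3: LHS = 3³ - 2·3² - 3 - 1 = 5; 5 = 0 — FAILS  (d = 5)
Away from these crossings d keeps a constant sign, and checking every integer in [-1000, 1000] confirms d ≠ 0 throughout. Hence the two sides are never equal, so the claimed relation (=) fails for every integer in [-1000, 1000].

No integer in the range satisfies it.

Answer: Never true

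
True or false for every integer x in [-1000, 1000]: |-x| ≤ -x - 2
The claim fails at x = 0:
x = 0: LHS = |-0| = |0| = 0, RHS = -0 - 2 = -2; 0 ≤ -2 — FAILS

Because a single integer refutes it, the statement is false.

Answer: False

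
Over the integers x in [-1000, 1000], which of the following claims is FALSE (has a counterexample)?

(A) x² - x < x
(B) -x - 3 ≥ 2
(A) x = 0: LHS = 0² - 0 = 0; 0 < 0 — FAILS
(B) x = 0: LHS = -0 - 3 = -3; -3 ≥ 2 — FAILS

Answer: Both A and B are false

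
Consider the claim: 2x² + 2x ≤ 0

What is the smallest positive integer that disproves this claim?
Testing positive integers:
x = 1: LHS = 2·1² + 2·1 = 4; 4 ≤ 0 — FAILS  ← smallest positive counterexample

Answer: x = 1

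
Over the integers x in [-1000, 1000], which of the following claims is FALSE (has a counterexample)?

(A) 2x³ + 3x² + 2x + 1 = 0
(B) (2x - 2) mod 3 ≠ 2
(A) x = 0: LHS = 2·0³ + 3·0² + 2·0 + 1 = 1; 1 = 0 — FAILS
(B) x = -1: LHS = (2·(-1) - 2) mod 3 = (-4) mod 3 = 2; 2 ≠ 2 — FAILS

Answer: Both A and B are false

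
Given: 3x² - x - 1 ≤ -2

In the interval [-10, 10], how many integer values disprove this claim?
Counterexamples in [-10, 10]: {-10, -9, -8, -7, -6, -5, -4, -3, -2, -1, 0, 1, 2, 3, 4, 5, 6, 7, 8, 9, 10}.

Counting them gives 21 values.

Answer: 21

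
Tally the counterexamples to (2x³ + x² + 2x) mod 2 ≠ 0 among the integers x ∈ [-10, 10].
Counterexamples in [-10, 10]: {-10, -8, -6, -4, -2, 0, 2, 4, 6, 8, 10}.

Counting them gives 11 values.

Answer: 11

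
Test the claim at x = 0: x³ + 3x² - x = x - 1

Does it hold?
x = 0: LHS = 0³ + 3·0² - 0 = 0, RHS = 0 - 1 = -1; 0 = -1 — FAILS

The relation fails at x = 0, so x = 0 is a counterexample.

Answer: No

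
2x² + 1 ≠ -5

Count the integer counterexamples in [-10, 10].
Over all integers in [-10, 10], LHS − RHS is always positive; it is smallest at x = 0, where it equals 6:
x = 0: LHS = 2·0² + 1 = 1; 1 ≠ -5 — holds
At the ends of the range:
x = -10: LHS = 2·(-10)² + 1 = 201; 201 ≠ -5 — holds
x = 10: LHS = 2·10² + 1 = 201; 201 ≠ -5 — holds
Hence LHS − RHS is never 0, i.e. the two sides are never equal, so the relation holds for every integer in [-10, 10].

No counterexample appears in that range.

Answer: 0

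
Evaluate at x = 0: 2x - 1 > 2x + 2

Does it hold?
x = 0: LHS = 2·0 - 1 = -1, RHS = 2·0 + 2 = 2; -1 > 2 — FAILS

The relation fails at x = 0, so x = 0 is a counterexample.

Answer: No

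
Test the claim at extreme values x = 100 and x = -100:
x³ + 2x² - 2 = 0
x = 100: LHS = 100³ + 2·100² - 2 = 1019998; 1019998 = 0 — FAILS
x = -100: LHS = (-100)³ + 2·(-100)² - 2 = -980002; -980002 = 0 — FAILS

Answer: No, fails for both x = 100 and x = -100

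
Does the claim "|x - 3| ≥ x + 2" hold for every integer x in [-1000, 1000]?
The claim fails at x = 1:
x = 1: LHS = |1 - 3| = |-2| = 2, RHS = 1 + 2 = 3; 2 ≥ 3 — FAILS

Because a single integer refutes it, the statement is false.

Answer: False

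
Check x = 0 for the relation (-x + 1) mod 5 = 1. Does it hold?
x = 0: LHS = (-0 + 1) mod 5 = 1 mod 5 = 1; 1 = 1 — holds

The relation is satisfied at x = 0.

Answer: Yes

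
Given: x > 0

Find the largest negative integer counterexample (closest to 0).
Testing negative integers from -1 downward:
x = -1: -1 > 0 — FAILS  ← closest negative counterexample to 0

Answer: x = -1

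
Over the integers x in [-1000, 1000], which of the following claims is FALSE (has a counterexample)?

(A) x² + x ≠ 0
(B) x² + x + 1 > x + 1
(A) x = 0: LHS = 0² + 0 = 0; 0 ≠ 0 — FAILS
(B) x = 0: LHS = 0² + 0 + 1 = 1, RHS = 0 + 1 = 1; 1 > 1 — FAILS

Answer: Both A and B are false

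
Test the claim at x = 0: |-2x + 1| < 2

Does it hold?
x = 0: LHS = |-2·0 + 1| = |1| = 1; 1 < 2 — holds

The relation is satisfied at x = 0.

Answer: Yes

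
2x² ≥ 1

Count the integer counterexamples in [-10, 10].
Counterexamples in [-10, 10]: {0}.

Counting them gives 1 values.

Answer: 1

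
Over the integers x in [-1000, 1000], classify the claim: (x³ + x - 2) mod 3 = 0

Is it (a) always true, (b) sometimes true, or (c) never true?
Holds at x = 1: LHS = (1³ + 1 - 2) mod 3 = 0 mod 3 = 0; 0 = 0 — holds
Fails at x = 0: LHS = (0³ + 0 - 2) mod 3 = (-2) mod 3 = 1; 1 = 0 — FAILS
It is satisfied by some integers in the range but not all.

Answer: Sometimes true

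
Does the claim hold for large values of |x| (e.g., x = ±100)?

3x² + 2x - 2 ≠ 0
x = 100: LHS = 3·100² + 2·100 - 2 = 30198; 30198 ≠ 0 — holds
x = -100: LHS = 3·(-100)² + 2·(-100) - 2 = 29798; 29798 ≠ 0 — holds

Answer: Yes, holds for both x = 100 and x = -100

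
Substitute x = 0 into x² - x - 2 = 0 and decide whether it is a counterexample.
Substitute x = 0 into the relation:
x = 0: LHS = 0² - 0 - 2 = -2; -2 = 0 — FAILS

Since the claim fails at x = 0, this value is a counterexample.

Answer: Yes, x = 0 is a counterexample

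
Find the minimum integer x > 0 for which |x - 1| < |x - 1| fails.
Testing positive integers:
x = 1: LHS = |1 - 1| = |0| = 0, RHS = |1 - 1| = |0| = 0; 0 < 0 — FAILS  ← smallest positive counterexample

Answer: x = 1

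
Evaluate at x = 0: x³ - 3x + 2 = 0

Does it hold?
x = 0: LHS = 0³ - 3·0 + 2 = 2; 2 = 0 — FAILS

The relation fails at x = 0, so x = 0 is a counterexample.

Answer: No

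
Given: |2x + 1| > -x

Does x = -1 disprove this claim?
Substitute x = -1 into the relation:
x = -1: LHS = |2·(-1) + 1| = |-1| = 1, RHS = -(-1) = 1; 1 > 1 — FAILS

Since the claim fails at x = -1, this value is a counterexample.

Answer: Yes, x = -1 is a counterexample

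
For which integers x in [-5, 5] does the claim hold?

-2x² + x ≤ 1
Over all integers in [-5, 5], LHS − RHS is largest at x = 0, where it equals -1:
x = 0: LHS = -2·0² + 0 = 0; 0 ≤ 1 — holds
At the ends of the range:
x = -5: LHS = -2·(-5)² + (-5) = -55; -55 ≤ 1 — holds
x = 5: LHS = -2·5² + 5 = -45; -45 ≤ 1 — holds
Hence LHS − RHS is never positive, i.e. LHS ≤ RHS throughout, so the relation holds for every integer in [-5, 5].

Answer: All integers in [-5, 5]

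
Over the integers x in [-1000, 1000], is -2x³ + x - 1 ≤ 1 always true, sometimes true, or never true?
Holds at x = 0: LHS = -2·0³ + 0 - 1 = -1; -1 ≤ 1 — holds
Fails at x = -2: LHS = -2·(-2)³ + (-2) - 1 = 13; 13 ≤ 1 — FAILS
It is satisfied by some integers in the range but not all.

Answer: Sometimes true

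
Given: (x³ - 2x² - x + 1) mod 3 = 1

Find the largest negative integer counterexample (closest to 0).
Testing negative integers from -1 downward:
x = -1: LHS = ((-1)³ - 2·(-1)² - (-1) + 1) mod 3 = (-1) mod 3 = 2; 2 = 1 — FAILS  ← closest negative counterexample to 0

Answer: x = -1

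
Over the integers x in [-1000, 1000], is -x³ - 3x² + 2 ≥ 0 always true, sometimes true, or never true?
Holds at x = 0: LHS = -0³ - 3·0² + 2 = 2; 2 ≥ 0 — holds
Fails at x = 1: LHS = -1³ - 3·1² + 2 = -2; -2 ≥ 0 — FAILS
It is satisfied by some integers in the range but not all.

Answer: Sometimes true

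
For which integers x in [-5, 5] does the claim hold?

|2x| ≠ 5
Track d = LHS − RHS over the integers in [-5, 5]. Equality would need d = 0, but d changes sign only between consecutive integers, jumping over 0:
x = -3: LHS = |2·(-3)| = |-6| = 6; 6 ≠ 5 — holds  (d = 1)
x = -2: LHS = |2·(-2)| = |-4| = 4; 4 ≠ 5 — holds  (d = -1)
x = 2: LHS = |2·2| = |4| = 4; 4 ≠ 5 — holds  (d = -1)
x = 3: LHS = |2·3| = |6| = 6; 6 ≠ 5 — holds  (d = 1)
Away from these crossings d keeps a constant sign, and checking every integer in [-5, 5] confirms d ≠ 0 throughout. Hence the two sides are never equal, so the relation holds for every integer in [-5, 5].

Answer: All integers in [-5, 5]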